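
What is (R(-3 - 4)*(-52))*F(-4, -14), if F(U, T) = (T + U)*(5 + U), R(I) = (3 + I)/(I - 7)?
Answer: 1872/7 ≈ 267.43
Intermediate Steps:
R(I) = (3 + I)/(-7 + I)
F(U, T) = (5 + U)*(T + U)
(R(-3 - 4)*(-52))*F(-4, -14) = (((3 + (-3 - 4))/(-7 + (-3 - 4)))*(-52))*((-4)² + 5*(-14) + 5*(-4) - 14*(-4)) = (((3 - 7)/(-7 - 7))*(-52))*(16 - 70 - 20 + 56) = ((-4/(-14))*(-52))*(-18) = (-1/14*(-4)*(-52))*(-18) = ((2/7)*(-52))*(-18) = -104/7*(-18) = 1872/7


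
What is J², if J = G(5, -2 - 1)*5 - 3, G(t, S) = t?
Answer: 484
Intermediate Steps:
J = 22 (J = 5*5 - 3 = 25 - 3 = 22)
J² = 22² = 484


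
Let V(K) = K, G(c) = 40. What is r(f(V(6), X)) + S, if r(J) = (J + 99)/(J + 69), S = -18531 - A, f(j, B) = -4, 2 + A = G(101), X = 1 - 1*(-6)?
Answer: -241378/13 ≈ -18568.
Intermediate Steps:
X = 7 (X = 1 + 6 = 7)
A = 38 (A = -2 + 40 = 38)
S = -18569 (S = -18531 - 1*38 = -18531 - 38 = -18569)
r(J) = (99 + J)/(69 + J)
r(f(V(6), X)) + S = (99 - 4)/(69 - 4) - 18569 = 95/65 - 18569 = (1/65)*95 - 18569 = 19/13 - 18569 = -241378/13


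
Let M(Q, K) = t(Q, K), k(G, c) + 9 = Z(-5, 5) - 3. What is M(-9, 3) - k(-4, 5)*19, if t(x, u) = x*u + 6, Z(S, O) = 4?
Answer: 131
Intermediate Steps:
t(x, u) = 6 + u*x (t(x, u) = u*x + 6 = 6 + u*x)
k(G, c) = -8 (k(G, c) = -9 + (4 - 3) = -9 + 1 = -8)
M(Q, K) = 6 + K*Q
M(-9, 3) - k(-4, 5)*19 = (6 + 3*(-9)) - (-8)*19 = (6 - 27) - 1*(-152) = -21 + 152 = 131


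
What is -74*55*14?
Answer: -56980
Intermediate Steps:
-74*55*14 = -4070*14 = -56980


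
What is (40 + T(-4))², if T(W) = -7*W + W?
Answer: 4096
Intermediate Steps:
T(W) = -6*W
(40 + T(-4))² = (40 - 6*(-4))² = (40 + 24)² = 64² = 4096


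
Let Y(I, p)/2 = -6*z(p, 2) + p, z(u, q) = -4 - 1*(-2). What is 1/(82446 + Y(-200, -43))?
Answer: 1/82384 ≈ 1.2138e-5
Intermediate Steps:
z(u, q) = -2 (z(u, q) = -4 + 2 = -2)
Y(I, p) = 24 + 2*p (Y(I, p) = 2*(-6*(-2) + p) = 2*(12 + p) = 24 + 2*p)
1/(82446 + Y(-200, -43)) = 1/(82446 + (24 + 2*(-43))) = 1/(82446 + (24 - 86)) = 1/(82446 - 62) = 1/82384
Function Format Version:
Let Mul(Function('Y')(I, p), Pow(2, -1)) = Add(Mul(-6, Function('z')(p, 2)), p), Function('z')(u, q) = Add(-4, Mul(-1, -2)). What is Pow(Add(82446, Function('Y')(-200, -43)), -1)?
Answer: Rational(1, 82384) ≈ 1.2138e-5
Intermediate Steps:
Function('z')(u, q) = -2 (Function('z')(u, q) = Add(-4, 2) = -2)
Function('Y')(I, p) = Add(24, Mul(2, p)) (Function('Y')(I, p) = Mul(2, Add(Mul(-6, -2), p)) = Mul(2, Add(12, p)) = Add(24, Mul(2, p)))
Pow(Add(82446, Function('Y')(-200, -43)), -1) = Pow(Add(82446, Add(24, Mul(2, -43))), -1) = Pow(Add(82446, Add(24, -86)), -1) = Pow(Add(82446, -62), -1) = Pow(82384, -1) = Rational(1, 82384)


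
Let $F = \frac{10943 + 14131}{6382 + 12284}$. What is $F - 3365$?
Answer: $- \frac{3488112}{1037} \approx -3363.7$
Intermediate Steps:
$F = \frac{1393}{1037}$ ($F = \frac{25074}{18666} = 25074 \cdot \frac{1}{18666} = \frac{1393}{1037} \approx 1.3433$)
$F - 3365 = \frac{1393}{1037} - 3365 = - \frac{3488112}{1037}$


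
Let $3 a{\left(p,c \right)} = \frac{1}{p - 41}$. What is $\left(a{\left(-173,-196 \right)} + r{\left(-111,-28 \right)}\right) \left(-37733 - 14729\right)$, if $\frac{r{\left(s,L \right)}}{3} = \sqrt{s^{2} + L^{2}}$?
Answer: $\frac{26231}{321} - 157386 \sqrt{13105} \approx -1.8017 \cdot 10^{7}$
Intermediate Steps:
$a{\left(p,c \right)} = \frac{1}{3 \left(-41 + p\right)}$ ($a{\left(p,c \right)} = \frac{1}{3 \left(p - 41\right)} = \frac{1}{3 \left(-41 + p\right)}$)
$r{\left(s,L \right)} = 3 \sqrt{L^{2} + s^{2}}$ ($r{\left(s,L \right)} = 3 \sqrt{s^{2} + L^{2}} = 3 \sqrt{L^{2} + s^{2}}$)
$\left(a{\left(-173,-196 \right)} + r{\left(-111,-28 \right)}\right) \left(-37733 - 14729\right) = \left(\frac{1}{3 \left(-41 - 173\right)} + 3 \sqrt{\left(-28\right)^{2} + \left(-111\right)^{2}}\right) \left(-37733 - 14729\right) = \left(\frac{1}{3 \left(-214\right)} + 3 \sqrt{784 + 12321}\right) \left(-37733 - 14729\right) = \left(\frac{1}{3} \left(- \frac{1}{214}\right) + 3 \sqrt{13105}\right) \left(-52462\right) = \left(- \frac{1}{642} + 3 \sqrt{13105}\right) \left(-52462\right) = \frac{26231}{321} - 157386 \sqrt{13105}$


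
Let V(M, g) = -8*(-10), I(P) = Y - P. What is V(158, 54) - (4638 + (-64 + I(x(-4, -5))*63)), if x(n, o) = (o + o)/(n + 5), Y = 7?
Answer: -5565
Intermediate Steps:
x(n, o) = 2*o/(5 + n) (x(n, o) = (2*o)/(5 + n) = 2*o/(5 + n))
I(P) = 7 - P
V(M, g) = 80
V(158, 54) - (4638 + (-64 + I(x(-4, -5))*63)) = 80 - (4638 + (-64 + (7 - 2*(-5)/(5 - 4))*63)) = 80 - (4638 + (-64 + (7 - 2*(-5)/1)*63)) = 80 - (4638 + (-64 + (7 - 2*(-5))*63)) = 80 - (4638 + (-64 + (7 - 1*(-10))*63)) = 80 - (4638 + (-64 + (7 + 10)*63)) = 80 - (4638 + (-64 + 17*63)) = 80 - (4638 + (-64 + 1071)) = 80 - (4638 + 1007) = 80 - 1*5645 = 80 - 5645 = -5565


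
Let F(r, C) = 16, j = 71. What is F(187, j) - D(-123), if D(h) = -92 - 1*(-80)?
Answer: 28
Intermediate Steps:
D(h) = -12 (D(h) = -92 + 80 = -12)
F(187, j) - D(-123) = 16 - 1*(-12) = 16 + 12 = 28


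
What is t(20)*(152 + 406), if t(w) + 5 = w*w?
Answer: 220410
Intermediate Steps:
t(w) = -5 + w² (t(w) = -5 + w*w = -5 + w²)
t(20)*(152 + 406) = (-5 + 20²)*(152 + 406) = (-5 + 400)*558 = 395*558 = 220410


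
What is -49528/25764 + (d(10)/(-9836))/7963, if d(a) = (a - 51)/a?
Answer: -9698085835679/5044853219880 ≈ -1.9224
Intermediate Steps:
d(a) = (-51 + a)/a
-49528/25764 + (d(10)/(-9836))/7963 = -49528/25764 + (((-51 + 10)/10)/(-9836))/7963 = -49528*1/25764 + (((⅒)*(-41))*(-1/9836))*(1/7963) = -12382/6441 - 41/10*(-1/9836)*(1/7963) = -12382/6441 + (41/98360)*(1/7963) = -12382/6441 + 41/783240680 = -9698085835679/5044853219880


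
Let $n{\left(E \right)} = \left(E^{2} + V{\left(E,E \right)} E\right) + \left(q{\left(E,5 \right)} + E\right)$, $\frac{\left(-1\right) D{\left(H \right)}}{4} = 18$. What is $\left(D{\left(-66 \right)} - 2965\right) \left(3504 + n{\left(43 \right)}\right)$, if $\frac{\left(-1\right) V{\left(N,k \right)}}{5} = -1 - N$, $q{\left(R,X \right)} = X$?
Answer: $-45132857$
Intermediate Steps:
$V{\left(N,k \right)} = 5 + 5 N$ ($V{\left(N,k \right)} = - 5 \left(-1 - N\right) = 5 + 5 N$)
$D{\left(H \right)} = -72$ ($D{\left(H \right)} = \left(-4\right) 18 = -72$)
$n{\left(E \right)} = 5 + E + E^{2} + E \left(5 + 5 E\right)$ ($n{\left(E \right)} = \left(E^{2} + \left(5 + 5 E\right) E\right) + \left(5 + E\right) = \left(E^{2} + E \left(5 + 5 E\right)\right) + \left(5 + E\right) = 5 + E + E^{2} + E \left(5 + 5 E\right)$)
$\left(D{\left(-66 \right)} - 2965\right) \left(3504 + n{\left(43 \right)}\right) = \left(-72 - 2965\right) \left(3504 + \left(5 + 6 \cdot 43 + 6 \cdot 43^{2}\right)\right) = - 3037 \left(3504 + \left(5 + 258 + 6 \cdot 1849\right)\right) = - 3037 \left(3504 + \left(5 + 258 + 11094\right)\right) = - 3037 \left(3504 + 11357\right) = \left(-3037\right) 14861 = -45132857$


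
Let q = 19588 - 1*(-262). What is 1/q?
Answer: 1/19850 ≈ 5.0378e-5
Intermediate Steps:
q = 19850 (q = 19588 + 262 = 19850)
1/q = 1/19850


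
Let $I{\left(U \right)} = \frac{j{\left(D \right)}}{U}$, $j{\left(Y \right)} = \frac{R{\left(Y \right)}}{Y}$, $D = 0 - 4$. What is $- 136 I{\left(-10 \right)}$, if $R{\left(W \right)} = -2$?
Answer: $\frac{34}{5} \approx 6.8$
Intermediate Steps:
$D = -4$
$j{\left(Y \right)} = - \frac{2}{Y}$
$I{\left(U \right)} = \frac{1}{2 U}$ ($I{\left(U \right)} = \frac{\left(-2\right) \frac{1}{-4}}{U} = \frac{\left(-2\right) \left(- \frac{1}{4}\right)}{U} = \frac{1}{2 U}$)
$- 136 I{\left(-10 \right)} = - 136 \frac{1}{2 \left(-10\right)} = - 136 \cdot \frac{1}{2} \left(- \frac{1}{10}\right) = \left(-136\right) \left(- \frac{1}{20}\right) = \frac{34}{5}$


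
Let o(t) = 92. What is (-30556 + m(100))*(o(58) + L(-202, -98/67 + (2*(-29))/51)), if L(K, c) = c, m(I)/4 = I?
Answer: -3070684960/1139 ≈ -2.6959e+6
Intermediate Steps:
m(I) = 4*I
(-30556 + m(100))*(o(58) + L(-202, -98/67 + (2*(-29))/51)) = (-30556 + 4*100)*(92 + (-98/67 + (2*(-29))/51)) = (-30556 + 400)*(92 + (-98*1/67 - 58*1/51)) = -30156*(92 + (-98/67 - 58/51)) = -30156*(92 - 8884/3417) = -30156*305480/3417 = -3070684960/1139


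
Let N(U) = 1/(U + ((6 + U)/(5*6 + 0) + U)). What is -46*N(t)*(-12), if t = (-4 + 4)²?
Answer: 2760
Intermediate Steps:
t = 0 (t = 0² = 0)
N(U) = 1/(⅕ + 61*U/30) (N(U) = 1/(U + ((6 + U)/(30 + 0) + U)) = 1/(U + ((6 + U)/30 + U)) = 1/(U + ((6 + U)*(1/30) + U)) = 1/(U + ((⅕ + U/30) + U)) = 1/(U + (⅕ + 31*U/30)) = 1/(⅕ + 61*U/30))
-46*N(t)*(-12) = -1380/(6 + 61*0)*(-12) = -1380/(6 + 0)*(-12) = -1380/6*(-12) = -46*5*(-12) = -230*(-12) = 2760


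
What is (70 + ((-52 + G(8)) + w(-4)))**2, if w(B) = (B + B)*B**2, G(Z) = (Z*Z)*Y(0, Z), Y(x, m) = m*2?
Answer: 835396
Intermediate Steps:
Y(x, m) = 2*m
G(Z) = 2*Z**3 (G(Z) = (Z*Z)*(2*Z) = Z**2*(2*Z) = 2*Z**3)
w(B) = 2*B**3 (w(B) = (2*B)*B**2 = 2*B**3)
(70 + ((-52 + G(8)) + w(-4)))**2 = (70 + ((-52 + 2*8**3) + 2*(-4)**3))**2 = (70 + ((-52 + 2*512) + 2*(-64)))**2 = (70 + ((-52 + 1024) - 128))**2 = (70 + (972 - 128))**2 = (70 + 844)**2 = 914**2 = 835396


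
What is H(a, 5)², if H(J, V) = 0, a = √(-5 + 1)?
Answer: 0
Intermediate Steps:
a = 2*I (a = √(-4) = 2*I ≈ 2.0*I)
H(a, 5)² = 0² = 0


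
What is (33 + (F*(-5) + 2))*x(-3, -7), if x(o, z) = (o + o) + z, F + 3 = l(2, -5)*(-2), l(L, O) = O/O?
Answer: -780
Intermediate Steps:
l(L, O) = 1
F = -5 (F = -3 + 1*(-2) = -3 - 2 = -5)
x(o, z) = z + 2*o (x(o, z) = 2*o + z = z + 2*o)
(33 + (F*(-5) + 2))*x(-3, -7) = (33 + (-5*(-5) + 2))*(-7 + 2*(-3)) = (33 + (25 + 2))*(-7 - 6) = (33 + 27)*(-13) = 60*(-13) = -780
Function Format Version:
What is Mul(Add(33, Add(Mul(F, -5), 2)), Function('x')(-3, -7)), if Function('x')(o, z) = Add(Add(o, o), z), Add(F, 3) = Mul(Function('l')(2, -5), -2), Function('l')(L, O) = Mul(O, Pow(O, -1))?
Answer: -780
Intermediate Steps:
Function('l')(L, O) = 1
F = -5 (F = Add(-3, Mul(1, -2)) = Add(-3, -2) = -5)
Function('x')(o, z) = Add(z, Mul(2, o)) (Function('x')(o, z) = Add(Mul(2, o), z) = Add(z, Mul(2, o)))
Mul(Add(33, Add(Mul(F, -5), 2)), Function('x')(-3, -7)) = Mul(Add(33, Add(Mul(-5, -5), 2)), Add(-7, Mul(2, -3))) = Mul(Add(33, Add(25, 2)), Add(-7, -6)) = Mul(Add(33, 27), -13) = Mul(60, -13) = -780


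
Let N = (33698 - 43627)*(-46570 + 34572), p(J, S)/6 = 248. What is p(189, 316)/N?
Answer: 744/59564071 ≈ 1.2491e-5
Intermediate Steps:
p(J, S) = 1488 (p(J, S) = 6*248 = 1488)
N = 119128142 (N = -9929*(-11998) = 119128142)
p(189, 316)/N = 1488/119128142 = 1488*(1/119128142) = 744/59564071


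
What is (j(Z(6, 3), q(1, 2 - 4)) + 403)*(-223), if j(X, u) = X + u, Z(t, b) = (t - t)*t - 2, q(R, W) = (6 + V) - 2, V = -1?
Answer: -90092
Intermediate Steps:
q(R, W) = 3 (q(R, W) = (6 - 1) - 2 = 5 - 2 = 3)
Z(t, b) = -2 (Z(t, b) = 0*t - 2 = 0 - 2 = -2)
(j(Z(6, 3), q(1, 2 - 4)) + 403)*(-223) = ((-2 + 3) + 403)*(-223) = (1 + 403)*(-223) = 404*(-223) = -90092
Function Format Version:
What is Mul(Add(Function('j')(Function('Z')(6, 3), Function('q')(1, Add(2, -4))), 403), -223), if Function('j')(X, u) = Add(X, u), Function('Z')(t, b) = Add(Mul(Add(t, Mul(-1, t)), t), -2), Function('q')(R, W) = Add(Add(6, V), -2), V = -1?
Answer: -90092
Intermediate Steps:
Function('q')(R, W) = 3 (Function('q')(R, W) = Add(Add(6, -1), -2) = Add(5, -2) = 3)
Function('Z')(t, b) = -2 (Function('Z')(t, b) = Add(Mul(0, t), -2) = Add(0, -2) = -2)
Mul(Add(Function('j')(Function('Z')(6, 3), Function('q')(1, Add(2, -4))), 403), -223) = Mul(Add(Add(-2, 3), 403), -223) = Mul(Add(1, 403), -223) = Mul(404, -223) = -90092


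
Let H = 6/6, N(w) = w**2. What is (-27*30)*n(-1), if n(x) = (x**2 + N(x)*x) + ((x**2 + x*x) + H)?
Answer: -2430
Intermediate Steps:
H = 1 (H = 6*(1/6) = 1)
n(x) = 1 + x**3 + 3*x**2 (n(x) = (x**2 + x**2*x) + ((x**2 + x*x) + 1) = (x**2 + x**3) + ((x**2 + x**2) + 1) = (x**2 + x**3) + (2*x**2 + 1) = (x**2 + x**3) + (1 + 2*x**2) = 1 + x**3 + 3*x**2)
(-27*30)*n(-1) = (-27*30)*(1 + (-1)**3 + 3*(-1)**2) = -810*(1 - 1 + 3*1) = -810*(1 - 1 + 3) = -810*3 = -2430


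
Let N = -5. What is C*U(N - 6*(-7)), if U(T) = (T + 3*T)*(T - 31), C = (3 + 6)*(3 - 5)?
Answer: -15984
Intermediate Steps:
C = -18 (C = 9*(-2) = -18)
U(T) = 4*T*(-31 + T) (U(T) = (4*T)*(-31 + T) = 4*T*(-31 + T))
C*U(N - 6*(-7)) = -72*(-5 - 6*(-7))*(-31 + (-5 - 6*(-7))) = -72*(-5 + 42)*(-31 + (-5 + 42)) = -72*37*(-31 + 37) = -72*37*6 = -18*888 = -15984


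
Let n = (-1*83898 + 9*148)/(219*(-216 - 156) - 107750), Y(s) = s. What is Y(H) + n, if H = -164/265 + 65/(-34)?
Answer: -1785219979/852427090 ≈ -2.0943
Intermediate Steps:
H = -22801/9010 (H = -164*1/265 + 65*(-1/34) = -164/265 - 65/34 = -22801/9010 ≈ -2.5306)
n = 41283/94609 (n = (-83898 + 1332)/(219*(-372) - 107750) = -82566/(-81468 - 107750) = -82566/(-189218) = -82566*(-1/189218) = 41283/94609 ≈ 0.43635)
Y(H) + n = -22801/9010 + 41283/94609 = -1785219979/852427090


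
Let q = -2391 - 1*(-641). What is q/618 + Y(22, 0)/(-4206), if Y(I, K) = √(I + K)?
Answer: -875/309 - √22/4206 ≈ -2.8328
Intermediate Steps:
q = -1750 (q = -2391 + 641 = -1750)
q/618 + Y(22, 0)/(-4206) = -1750/618 + √(22 + 0)/(-4206) = -1750*1/618 + √22*(-1/4206) = -875/309 - √22/4206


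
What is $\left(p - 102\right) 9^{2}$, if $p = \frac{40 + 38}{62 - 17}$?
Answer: $- \frac{40608}{5} \approx -8121.6$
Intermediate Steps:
$p = \frac{26}{15}$ ($p = \frac{78}{45} = 78 \cdot \frac{1}{45} = \frac{26}{15} \approx 1.7333$)
$\left(p - 102\right) 9^{2} = \left(\frac{26}{15} - 102\right) 9^{2} = \left(- \frac{1504}{15}\right) 81 = - \frac{40608}{5}$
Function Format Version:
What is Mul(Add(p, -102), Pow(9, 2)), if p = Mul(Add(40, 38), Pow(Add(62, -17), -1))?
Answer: Rational(-40608, 5) ≈ -8121.6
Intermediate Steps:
p = Rational(26, 15) (p = Mul(78, Pow(45, -1)) = Mul(78, Rational(1, 45)) = Rational(26, 15) ≈ 1.7333)
Mul(Add(p, -102), Pow(9, 2)) = Mul(Add(Rational(26, 15), -102), Pow(9, 2)) = Mul(Rational(-1504, 15), 81) = Rational(-40608, 5)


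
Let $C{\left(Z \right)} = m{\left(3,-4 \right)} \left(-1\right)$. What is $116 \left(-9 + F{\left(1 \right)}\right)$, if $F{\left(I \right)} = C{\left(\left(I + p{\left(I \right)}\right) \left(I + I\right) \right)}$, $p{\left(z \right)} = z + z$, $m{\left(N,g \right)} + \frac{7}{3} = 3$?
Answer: $- \frac{3364}{3} \approx -1121.3$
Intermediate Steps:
$m{\left(N,g \right)} = \frac{2}{3}$ ($m{\left(N,g \right)} = - \frac{7}{3} + 3 = \frac{2}{3}$)
$p{\left(z \right)} = 2 z$
$C{\left(Z \right)} = - \frac{2}{3}$ ($C{\left(Z \right)} = \frac{2}{3} \left(-1\right) = - \frac{2}{3}$)
$F{\left(I \right)} = - \frac{2}{3}$
$116 \left(-9 + F{\left(1 \right)}\right) = 116 \left(-9 - \frac{2}{3}\right) = 116 \left(- \frac{29}{3}\right) = - \frac{3364}{3}$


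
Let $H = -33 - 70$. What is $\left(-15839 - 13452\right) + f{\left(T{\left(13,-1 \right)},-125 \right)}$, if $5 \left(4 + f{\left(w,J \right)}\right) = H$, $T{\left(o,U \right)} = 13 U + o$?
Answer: $- \frac{146578}{5} \approx -29316.0$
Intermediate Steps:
$H = -103$ ($H = -33 - 70 = -103$)
$T{\left(o,U \right)} = o + 13 U$
$f{\left(w,J \right)} = - \frac{123}{5}$ ($f{\left(w,J \right)} = -4 + \frac{1}{5} \left(-103\right) = -4 - \frac{103}{5} = - \frac{123}{5}$)
$\left(-15839 - 13452\right) + f{\left(T{\left(13,-1 \right)},-125 \right)} = \left(-15839 - 13452\right) - \frac{123}{5} = -29291 - \frac{123}{5} = - \frac{146578}{5}$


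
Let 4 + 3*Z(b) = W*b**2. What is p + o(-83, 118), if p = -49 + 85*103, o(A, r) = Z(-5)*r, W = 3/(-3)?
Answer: 22696/3 ≈ 7565.3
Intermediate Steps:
W = -1 (W = 3*(-1/3) = -1)
Z(b) = -4/3 - b**2/3 (Z(b) = -4/3 + (-b**2)/3 = -4/3 - b**2/3)
o(A, r) = -29*r/3 (o(A, r) = (-4/3 - 1/3*(-5)**2)*r = (-4/3 - 1/3*25)*r = (-4/3 - 25/3)*r = -29*r/3)
p = 8706 (p = -49 + 8755 = 8706)
p + o(-83, 118) = 8706 - 29/3*118 = 8706 - 3422/3 = 22696/3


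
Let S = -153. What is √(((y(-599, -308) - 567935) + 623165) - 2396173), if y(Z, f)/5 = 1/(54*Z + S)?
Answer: I*√274718764995382/10833 ≈ 1530.0*I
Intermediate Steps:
y(Z, f) = 5/(-153 + 54*Z) (y(Z, f) = 5/(54*Z - 153) = 5/(-153 + 54*Z))
√(((y(-599, -308) - 567935) + 623165) - 2396173) = √(((5/(9*(-17 + 6*(-599))) - 567935) + 623165) - 2396173) = √(((5/(9*(-17 - 3594)) - 567935) + 623165) - 2396173) = √((((5/9)/(-3611) - 567935) + 623165) - 2396173) = √((((5/9)*(-1/3611) - 567935) + 623165) - 2396173) = √(((-5/32499 - 567935) + 623165) - 2396173) = √((-18457319570/32499 + 623165) - 2396173) = √(1794919765/32499 - 2396173) = √(-76078306562/32499) = I*√274718764995382/10833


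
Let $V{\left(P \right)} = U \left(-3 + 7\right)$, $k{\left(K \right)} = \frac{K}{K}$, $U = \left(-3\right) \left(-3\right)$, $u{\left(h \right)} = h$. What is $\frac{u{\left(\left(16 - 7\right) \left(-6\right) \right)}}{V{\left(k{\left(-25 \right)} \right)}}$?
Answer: $- \frac{3}{2} \approx -1.5$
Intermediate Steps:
$U = 9$
$k{\left(K \right)} = 1$
$V{\left(P \right)} = 36$ ($V{\left(P \right)} = 9 \left(-3 + 7\right) = 9 \cdot 4 = 36$)
$\frac{u{\left(\left(16 - 7\right) \left(-6\right) \right)}}{V{\left(k{\left(-25 \right)} \right)}} = \frac{\left(16 - 7\right) \left(-6\right)}{36} = 9 \left(-6\right) \frac{1}{36} = \left(-54\right) \frac{1}{36} = - \frac{3}{2}$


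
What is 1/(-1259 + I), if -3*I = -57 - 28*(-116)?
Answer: -3/6968 ≈ -0.00043054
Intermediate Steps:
I = -3191/3 (I = -(-57 - 28*(-116))/3 = -(-57 + 3248)/3 = -⅓*3191 = -3191/3 ≈ -1063.7)
1/(-1259 + I) = 1/(-1259 - 3191/3) = 1/(-6968/3) = -3/6968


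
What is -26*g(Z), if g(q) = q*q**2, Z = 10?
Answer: -26000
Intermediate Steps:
g(q) = q**3
-26*g(Z) = -26*10**3 = -26*1000 = -26000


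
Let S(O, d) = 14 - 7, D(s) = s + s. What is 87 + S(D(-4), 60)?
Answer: 94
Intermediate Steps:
D(s) = 2*s
S(O, d) = 7
87 + S(D(-4), 60) = 87 + 7 = 94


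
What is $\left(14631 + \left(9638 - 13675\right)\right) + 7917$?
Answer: $18511$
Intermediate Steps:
$\left(14631 + \left(9638 - 13675\right)\right) + 7917 = \left(14631 - 4037\right) + 7917 = 10594 + 7917 = 18511$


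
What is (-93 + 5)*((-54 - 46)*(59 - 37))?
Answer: 193600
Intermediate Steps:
(-93 + 5)*((-54 - 46)*(59 - 37)) = -(-8800)*22 = -88*(-2200) = 193600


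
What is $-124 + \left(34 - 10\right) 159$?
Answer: $3692$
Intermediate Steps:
$-124 + \left(34 - 10\right) 159 = -124 + 24 \cdot 159 = -124 + 3816 = 3692$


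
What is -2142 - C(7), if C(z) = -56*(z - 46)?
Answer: -4326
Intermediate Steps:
C(z) = 2576 - 56*z (C(z) = -56*(-46 + z) = 2576 - 56*z)
-2142 - C(7) = -2142 - (2576 - 56*7) = -2142 - (2576 - 392) = -2142 - 1*2184 = -2142 - 2184 = -4326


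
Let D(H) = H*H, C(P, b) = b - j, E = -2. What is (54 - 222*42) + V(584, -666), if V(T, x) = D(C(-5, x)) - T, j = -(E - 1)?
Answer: 437707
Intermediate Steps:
j = 3 (j = -(-2 - 1) = -1*(-3) = 3)
C(P, b) = -3 + b (C(P, b) = b - 1*3 = b - 3 = -3 + b)
D(H) = H**2
V(T, x) = (-3 + x)**2 - T
(54 - 222*42) + V(584, -666) = (54 - 222*42) + ((-3 - 666)**2 - 1*584) = (54 - 9324) + ((-669)**2 - 584) = -9270 + (447561 - 584) = -9270 + 446977 = 437707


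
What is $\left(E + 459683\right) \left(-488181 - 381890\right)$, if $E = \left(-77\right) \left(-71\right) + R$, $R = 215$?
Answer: $-404900590915$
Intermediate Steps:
$E = 5682$ ($E = \left(-77\right) \left(-71\right) + 215 = 5467 + 215 = 5682$)
$\left(E + 459683\right) \left(-488181 - 381890\right) = \left(5682 + 459683\right) \left(-488181 - 381890\right) = 465365 \left(-870071\right) = -404900590915$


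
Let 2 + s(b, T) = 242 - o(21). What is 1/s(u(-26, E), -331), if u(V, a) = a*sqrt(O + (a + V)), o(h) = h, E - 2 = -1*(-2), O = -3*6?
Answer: 1/219 ≈ 0.0045662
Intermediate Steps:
O = -18
E = 4 (E = 2 - 1*(-2) = 2 + 2 = 4)
u(V, a) = a*sqrt(-18 + V + a) (u(V, a) = a*sqrt(-18 + (a + V)) = a*sqrt(-18 + (V + a)) = a*sqrt(-18 + V + a))
s(b, T) = 219 (s(b, T) = -2 + (242 - 1*21) = -2 + (242 - 21) = -2 + 221 = 219)
1/s(u(-26, E), -331) = 1/219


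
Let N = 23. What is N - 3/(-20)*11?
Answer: 493/20 ≈ 24.650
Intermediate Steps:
N - 3/(-20)*11 = 23 - 3/(-20)*11 = 23 - 3*(-1/20)*11 = 23 + (3/20)*11 = 23 + 33/20 = 493/20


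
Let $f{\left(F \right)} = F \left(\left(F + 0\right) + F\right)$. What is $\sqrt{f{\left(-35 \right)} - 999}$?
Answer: $\sqrt{1451} \approx 38.092$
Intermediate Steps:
$f{\left(F \right)} = 2 F^{2}$ ($f{\left(F \right)} = F \left(F + F\right) = F 2 F = 2 F^{2}$)
$\sqrt{f{\left(-35 \right)} - 999} = \sqrt{2 \left(-35\right)^{2} - 999} = \sqrt{2 \cdot 1225 - 999} = \sqrt{2450 - 999} = \sqrt{1451}$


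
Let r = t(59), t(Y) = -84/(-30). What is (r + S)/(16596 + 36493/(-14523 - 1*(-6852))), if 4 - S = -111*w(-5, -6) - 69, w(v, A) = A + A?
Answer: -48181551/636357115 ≈ -0.075715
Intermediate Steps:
t(Y) = 14/5 (t(Y) = -84*(-1/30) = 14/5)
w(v, A) = 2*A
S = -1259 (S = 4 - (-222*(-6) - 69) = 4 - (-111*(-12) - 69) = 4 - (1332 - 69) = 4 - 1*1263 = 4 - 1263 = -1259)
r = 14/5 ≈ 2.8000
(r + S)/(16596 + 36493/(-14523 - 1*(-6852))) = (14/5 - 1259)/(16596 + 36493/(-14523 - 1*(-6852))) = -6281/(5*(16596 + 36493/(-14523 + 6852))) = -6281/(5*(16596 + 36493/(-7671))) = -6281/(5*(16596 + 36493*(-1/7671))) = -6281/(5*(16596 - 36493/7671)) = -6281/(5*127271423/7671) = -6281/5*7671/127271423 = -48181551/636357115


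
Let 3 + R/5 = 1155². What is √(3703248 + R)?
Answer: √10373358 ≈ 3220.8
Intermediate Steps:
R = 6670110 (R = -15 + 5*1155² = -15 + 5*1334025 = -15 + 6670125 = 6670110)
√(3703248 + R) = √(3703248 + 6670110) = √10373358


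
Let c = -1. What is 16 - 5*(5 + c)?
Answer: -4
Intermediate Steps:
16 - 5*(5 + c) = 16 - 5*(5 - 1) = 16 - 5*4 = 16 - 20 = -4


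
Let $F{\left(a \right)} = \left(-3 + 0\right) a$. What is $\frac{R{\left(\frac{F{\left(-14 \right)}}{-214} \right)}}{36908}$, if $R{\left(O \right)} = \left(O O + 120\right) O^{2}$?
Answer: $\frac{606075561}{4837885913708} \approx 0.00012528$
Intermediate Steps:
$F{\left(a \right)} = - 3 a$
$R{\left(O \right)} = O^{2} \left(120 + O^{2}\right)$ ($R{\left(O \right)} = \left(O^{2} + 120\right) O^{2} = \left(120 + O^{2}\right) O^{2} = O^{2} \left(120 + O^{2}\right)$)
$\frac{R{\left(\frac{F{\left(-14 \right)}}{-214} \right)}}{36908} = \frac{\left(\frac{\left(-3\right) \left(-14\right)}{-214}\right)^{2} \left(120 + \left(\frac{\left(-3\right) \left(-14\right)}{-214}\right)^{2}\right)}{36908} = \left(42 \left(- \frac{1}{214}\right)\right)^{2} \left(120 + \left(42 \left(- \frac{1}{214}\right)\right)^{2}\right) \frac{1}{36908} = \left(- \frac{21}{107}\right)^{2} \left(120 + \left(- \frac{21}{107}\right)^{2}\right) \frac{1}{36908} = \frac{441 \left(120 + \frac{441}{11449}\right)}{11449} \cdot \frac{1}{36908} = \frac{441}{11449} \cdot \frac{1374321}{11449} \cdot \frac{1}{36908} = \frac{606075561}{131079601} \cdot \frac{1}{36908} = \frac{606075561}{4837885913708}$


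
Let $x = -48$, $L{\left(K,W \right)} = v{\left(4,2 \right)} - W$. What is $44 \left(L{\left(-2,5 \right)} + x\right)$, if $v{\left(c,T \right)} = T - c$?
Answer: $-2420$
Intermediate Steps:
$L{\left(K,W \right)} = -2 - W$ ($L{\left(K,W \right)} = \left(2 - 4\right) - W = -2 - W$)
$44 \left(L{\left(-2,5 \right)} + x\right) = 44 \left(\left(-2 - 5\right) - 48\right) = 44 \left(-7 - 48\right) = 44 \left(-55\right) = -2420$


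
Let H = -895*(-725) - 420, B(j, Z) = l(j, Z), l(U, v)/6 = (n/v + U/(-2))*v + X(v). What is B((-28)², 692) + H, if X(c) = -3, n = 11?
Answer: -979081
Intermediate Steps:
l(U, v) = -18 + 6*v*(11/v - U/2) (l(U, v) = 6*((11/v + U/(-2))*v - 3) = 6*((11/v + U*(-½))*v - 3) = 6*((11/v - U/2)*v - 3) = 6*(v*(11/v - U/2) - 3) = 6*(-3 + v*(11/v - U/2)) = -18 + 6*v*(11/v - U/2))
B(j, Z) = 48 - 3*Z*j (B(j, Z) = 48 - 3*j*Z = 48 - 3*Z*j)
H = 648455 (H = 648875 - 420 = 648455)
B((-28)², 692) + H = (48 - 3*692*(-28)²) + 648455 = (48 - 3*692*784) + 648455 = (48 - 1627584) + 648455 = -1627536 + 648455 = -979081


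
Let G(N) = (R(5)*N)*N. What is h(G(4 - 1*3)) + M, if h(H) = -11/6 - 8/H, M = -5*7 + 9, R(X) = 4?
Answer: -179/6 ≈ -29.833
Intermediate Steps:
G(N) = 4*N² (G(N) = (4*N)*N = 4*N²)
M = -26 (M = -35 + 9 = -26)
h(H) = -11/6 - 8/H (h(H) = -11*⅙ - 8/H = -11/6 - 8/H)
h(G(4 - 1*3)) + M = (-11/6 - 8*1/(4*(4 - 1*3)²)) - 26 = (-11/6 - 8*1/(4*(4 - 3)²)) - 26 = (-11/6 - 8/(4*1²)) - 26 = (-11/6 - 8/(4*1)) - 26 = (-11/6 - 8/4) - 26 = (-11/6 - 8*¼) - 26 = (-11/6 - 2) - 26 = -23/6 - 26 = -179/6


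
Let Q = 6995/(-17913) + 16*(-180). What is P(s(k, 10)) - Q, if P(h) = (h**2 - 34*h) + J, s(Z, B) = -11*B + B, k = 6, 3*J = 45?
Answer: 291899330/17913 ≈ 16295.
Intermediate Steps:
J = 15 (J = (1/3)*45 = 15)
s(Z, B) = -10*B
P(h) = 15 + h**2 - 34*h (P(h) = (h**2 - 34*h) + 15 = 15 + h**2 - 34*h)
Q = -51596435/17913 (Q = 6995*(-1/17913) - 2880 = -6995/17913 - 2880 = -51596435/17913 ≈ -2880.4)
P(s(k, 10)) - Q = (15 + (-10*10)**2 - (-340)*10) - 1*(-51596435/17913) = (15 + (-100)**2 - 34*(-100)) + 51596435/17913 = (15 + 10000 + 3400) + 51596435/17913 = 13415 + 51596435/17913 = 291899330/17913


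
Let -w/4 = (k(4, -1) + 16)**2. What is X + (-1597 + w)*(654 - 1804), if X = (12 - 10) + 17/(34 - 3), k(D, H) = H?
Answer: 89018129/31 ≈ 2.8716e+6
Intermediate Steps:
w = -900 (w = -4*(-1 + 16)**2 = -4*15**2 = -4*225 = -900)
X = 79/31 (X = 2 + 17/31 = 79/31 ≈ 2.5484)
X + (-1597 + w)*(654 - 1804) = 79/31 + (-1597 - 900)*(654 - 1804) = 79/31 - 2497*(-1150) = 79/31 + 2871550 = 89018129/31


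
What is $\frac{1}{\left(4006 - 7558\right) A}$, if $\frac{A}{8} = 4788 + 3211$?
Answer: $- \frac{1}{227299584} \approx -4.3995 \cdot 10^{-9}$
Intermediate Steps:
$A = 63992$ ($A = 8 \left(4788 + 3211\right) = 8 \cdot 7999 = 63992$)
$\frac{1}{\left(4006 - 7558\right) A} = \frac{1}{\left(4006 - 7558\right) 63992} = \frac{1}{-3552} \cdot \frac{1}{63992} = \left(- \frac{1}{3552}\right) \frac{1}{63992} = - \frac{1}{227299584}$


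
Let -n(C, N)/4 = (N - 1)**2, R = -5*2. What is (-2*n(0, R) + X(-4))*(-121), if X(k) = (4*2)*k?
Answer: -113256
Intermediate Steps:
R = -10
n(C, N) = -4*(-1 + N)**2 (n(C, N) = -4*(N - 1)**2 = -4*(-1 + N)**2)
X(k) = 8*k
(-2*n(0, R) + X(-4))*(-121) = (-(-8)*(-1 - 10)**2 + 8*(-4))*(-121) = (-(-8)*(-11)**2 - 32)*(-121) = (-(-8)*121 - 32)*(-121) = (-2*(-484) - 32)*(-121) = (968 - 32)*(-121) = 936*(-121) = -113256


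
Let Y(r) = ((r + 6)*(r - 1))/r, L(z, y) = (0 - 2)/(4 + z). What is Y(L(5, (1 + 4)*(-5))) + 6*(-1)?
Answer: 232/9 ≈ 25.778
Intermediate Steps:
L(z, y) = -2/(4 + z)
Y(r) = (-1 + r)*(6 + r)/r (Y(r) = ((6 + r)*(-1 + r))/r = ((-1 + r)*(6 + r))/r = (-1 + r)*(6 + r)/r)
Y(L(5, (1 + 4)*(-5))) + 6*(-1) = (5 - 2/(4 + 5) - 6/((-2/(4 + 5)))) + 6*(-1) = (5 - 2/9 - 6/((-2/9))) - 6 = (5 - 2*⅑ - 6/((-2*⅑))) - 6 = (5 - 2/9 - 6/(-2/9)) - 6 = (5 - 2/9 - 6*(-9/2)) - 6 = (5 - 2/9 + 27) - 6 = 286/9 - 6 = 232/9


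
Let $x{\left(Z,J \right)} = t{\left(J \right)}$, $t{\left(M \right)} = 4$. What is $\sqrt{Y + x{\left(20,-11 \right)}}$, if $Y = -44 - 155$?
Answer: $i \sqrt{195} \approx 13.964 i$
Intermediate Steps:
$x{\left(Z,J \right)} = 4$
$Y = -199$
$\sqrt{Y + x{\left(20,-11 \right)}} = \sqrt{-199 + 4} = \sqrt{-195} = i \sqrt{195}$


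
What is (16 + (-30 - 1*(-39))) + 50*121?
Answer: 6075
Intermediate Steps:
(16 + (-30 - 1*(-39))) + 50*121 = (16 + (-30 + 39)) + 6050 = (16 + 9) + 6050 = 25 + 6050 = 6075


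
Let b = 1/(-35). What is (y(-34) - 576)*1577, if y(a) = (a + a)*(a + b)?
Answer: 95925756/35 ≈ 2.7407e+6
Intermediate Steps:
b = -1/35 ≈ -0.028571
y(a) = 2*a*(-1/35 + a) (y(a) = (a + a)*(a - 1/35) = (2*a)*(-1/35 + a) = 2*a*(-1/35 + a))
(y(-34) - 576)*1577 = ((2/35)*(-34)*(-1 + 35*(-34)) - 576)*1577 = ((2/35)*(-34)*(-1 - 1190) - 576)*1577 = ((2/35)*(-34)*(-1191) - 576)*1577 = (80988/35 - 576)*1577 = (60828/35)*1577 = 95925756/35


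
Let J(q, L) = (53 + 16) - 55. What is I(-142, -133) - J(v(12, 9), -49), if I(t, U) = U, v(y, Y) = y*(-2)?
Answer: -147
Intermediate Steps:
v(y, Y) = -2*y
J(q, L) = 14 (J(q, L) = 69 - 55 = 14)
I(-142, -133) - J(v(12, 9), -49) = -133 - 1*14 = -133 - 14 = -147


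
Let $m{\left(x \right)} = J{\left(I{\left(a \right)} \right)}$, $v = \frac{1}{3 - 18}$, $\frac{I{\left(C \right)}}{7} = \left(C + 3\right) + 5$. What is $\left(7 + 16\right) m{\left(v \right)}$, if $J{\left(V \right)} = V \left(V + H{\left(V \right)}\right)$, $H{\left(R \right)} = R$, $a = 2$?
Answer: $225400$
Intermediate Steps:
$I{\left(C \right)} = 56 + 7 C$ ($I{\left(C \right)} = 7 \left(\left(C + 3\right) + 5\right) = 7 \left(\left(3 + C\right) + 5\right) = 7 \left(8 + C\right) = 56 + 7 C$)
$J{\left(V \right)} = 2 V^{2}$ ($J{\left(V \right)} = V \left(V + V\right) = V 2 V = 2 V^{2}$)
$v = - \frac{1}{15}$ ($v = \frac{1}{-15} = - \frac{1}{15} \approx -0.066667$)
$m{\left(x \right)} = 9800$ ($m{\left(x \right)} = 2 \left(56 + 7 \cdot 2\right)^{2} = 2 \left(56 + 14\right)^{2} = 2 \cdot 70^{2} = 2 \cdot 4900 = 9800$)
$\left(7 + 16\right) m{\left(v \right)} = \left(7 + 16\right) 9800 = 23 \cdot 9800 = 225400$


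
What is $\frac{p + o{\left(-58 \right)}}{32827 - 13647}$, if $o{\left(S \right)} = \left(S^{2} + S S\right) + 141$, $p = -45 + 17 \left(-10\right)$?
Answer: $\frac{3327}{9590} \approx 0.34692$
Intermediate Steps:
$p = -215$ ($p = -45 - 170 = -215$)
$o{\left(S \right)} = 141 + 2 S^{2}$ ($o{\left(S \right)} = \left(S^{2} + S^{2}\right) + 141 = 2 S^{2} + 141 = 141 + 2 S^{2}$)
$\frac{p + o{\left(-58 \right)}}{32827 - 13647} = \frac{-215 + \left(141 + 2 \left(-58\right)^{2}\right)}{32827 - 13647} = \frac{-215 + \left(141 + 2 \cdot 3364\right)}{19180} = \left(-215 + \left(141 + 6728\right)\right) \frac{1}{19180} = \left(-215 + 6869\right) \frac{1}{19180} = 6654 \cdot \frac{1}{19180} = \frac{3327}{9590}$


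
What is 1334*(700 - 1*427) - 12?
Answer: 364170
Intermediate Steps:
1334*(700 - 1*427) - 12 = 1334*(700 - 427) - 12 = 1334*273 - 12 = 364182 - 12 = 364170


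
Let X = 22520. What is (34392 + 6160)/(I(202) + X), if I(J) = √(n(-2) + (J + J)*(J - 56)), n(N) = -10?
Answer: 456615520/253545713 - 20276*√58974/253545713 ≈ 1.7815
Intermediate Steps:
I(J) = √(-10 + 2*J*(-56 + J)) (I(J) = √(-10 + (J + J)*(J - 56)) = √(-10 + (2*J)*(-56 + J)) = √(-10 + 2*J*(-56 + J)))
(34392 + 6160)/(I(202) + X) = (34392 + 6160)/(√(-10 - 112*202 + 2*202²) + 22520) = 40552/(√(-10 - 22624 + 2*40804) + 22520) = 40552/(√(-10 - 22624 + 81608) + 22520) = 40552/(√58974 + 22520) = 40552/(22520 + √58974)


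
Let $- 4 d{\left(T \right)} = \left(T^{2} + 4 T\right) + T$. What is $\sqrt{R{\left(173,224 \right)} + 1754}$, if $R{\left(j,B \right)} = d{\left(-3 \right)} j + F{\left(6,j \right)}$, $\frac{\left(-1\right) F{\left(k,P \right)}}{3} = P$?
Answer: $\frac{7 \sqrt{122}}{2} \approx 38.659$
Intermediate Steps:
$F{\left(k,P \right)} = - 3 P$
$d{\left(T \right)} = - \frac{5 T}{4} - \frac{T^{2}}{4}$ ($d{\left(T \right)} = - \frac{\left(T^{2} + 4 T\right) + T}{4} = - \frac{T^{2} + 5 T}{4} = - \frac{5 T}{4} - \frac{T^{2}}{4}$)
$R{\left(j,B \right)} = - \frac{3 j}{2}$ ($R{\left(j,B \right)} = \left(- \frac{1}{4}\right) \left(-3\right) \left(5 - 3\right) j - 3 j = \left(- \frac{1}{4}\right) \left(-3\right) 2 j - 3 j = \frac{3 j}{2} - 3 j = - \frac{3 j}{2}$)
$\sqrt{R{\left(173,224 \right)} + 1754} = \sqrt{\left(- \frac{3}{2}\right) 173 + 1754} = \sqrt{- \frac{519}{2} + 1754} = \sqrt{\frac{2989}{2}} = \frac{7 \sqrt{122}}{2}$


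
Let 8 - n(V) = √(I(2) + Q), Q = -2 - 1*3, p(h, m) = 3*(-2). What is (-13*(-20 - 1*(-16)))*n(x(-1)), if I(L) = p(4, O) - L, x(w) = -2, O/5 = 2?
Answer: 416 - 52*I*√13 ≈ 416.0 - 187.49*I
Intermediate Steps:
O = 10 (O = 5*2 = 10)
p(h, m) = -6
Q = -5 (Q = -2 - 3 = -5)
I(L) = -6 - L
n(V) = 8 - I*√13 (n(V) = 8 - √((-6 - 1*2) - 5) = 8 - √((-6 - 2) - 5) = 8 - √(-8 - 5) = 8 - √(-13) = 8 - I*√13)
(-13*(-20 - 1*(-16)))*n(x(-1)) = (-13*(-20 - 1*(-16)))*(8 - I*√13) = (-13*(-20 + 16))*(8 - I*√13) = (-13*(-4))*(8 - I*√13) = 52*(8 - I*√13) = 416 - 52*I*√13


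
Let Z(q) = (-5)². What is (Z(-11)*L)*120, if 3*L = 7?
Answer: 7000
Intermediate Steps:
L = 7/3 (L = (⅓)*7 = 7/3 ≈ 2.3333)
Z(q) = 25
(Z(-11)*L)*120 = (25*(7/3))*120 = (175/3)*120 = 7000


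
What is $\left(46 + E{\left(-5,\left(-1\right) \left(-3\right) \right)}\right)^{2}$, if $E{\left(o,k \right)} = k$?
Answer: $2401$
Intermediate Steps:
$\left(46 + E{\left(-5,\left(-1\right) \left(-3\right) \right)}\right)^{2} = \left(46 - -3\right)^{2} = \left(46 + 3\right)^{2} = 49^{2} = 2401$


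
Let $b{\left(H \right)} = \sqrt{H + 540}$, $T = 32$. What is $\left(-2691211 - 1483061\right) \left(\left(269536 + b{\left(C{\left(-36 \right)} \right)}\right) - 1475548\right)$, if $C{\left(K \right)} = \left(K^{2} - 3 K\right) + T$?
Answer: $5034222123264 - 8348544 \sqrt{494} \approx 5.034 \cdot 10^{12}$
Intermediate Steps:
$C{\left(K \right)} = 32 + K^{2} - 3 K$ ($C{\left(K \right)} = \left(K^{2} - 3 K\right) + 32 = 32 + K^{2} - 3 K$)
$b{\left(H \right)} = \sqrt{540 + H}$
$\left(-2691211 - 1483061\right) \left(\left(269536 + b{\left(C{\left(-36 \right)} \right)}\right) - 1475548\right) = \left(-2691211 - 1483061\right) \left(\left(269536 + \sqrt{540 + \left(32 + \left(-36\right)^{2} - -108\right)}\right) - 1475548\right) = - 4174272 \left(\left(269536 + \sqrt{540 + \left(32 + 1296 + 108\right)}\right) - 1475548\right) = - 4174272 \left(\left(269536 + \sqrt{540 + 1436}\right) - 1475548\right) = - 4174272 \left(\left(269536 + \sqrt{1976}\right) - 1475548\right) = - 4174272 \left(\left(269536 + 2 \sqrt{494}\right) - 1475548\right) = - 4174272 \left(-1206012 + 2 \sqrt{494}\right) = 5034222123264 - 8348544 \sqrt{494}$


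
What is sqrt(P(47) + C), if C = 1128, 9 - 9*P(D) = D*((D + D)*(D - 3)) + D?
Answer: I*sqrt(184278)/3 ≈ 143.09*I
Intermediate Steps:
P(D) = 1 - D/9 - 2*D**2*(-3 + D)/9 (P(D) = 1 - (D*((D + D)*(D - 3)) + D)/9 = 1 - (D*((2*D)*(-3 + D)) + D)/9 = 1 - (D*(2*D*(-3 + D)) + D)/9 = 1 - (2*D**2*(-3 + D) + D)/9 = 1 - (D + 2*D**2*(-3 + D))/9 = 1 + (-D/9 - 2*D**2*(-3 + D)/9) = 1 - D/9 - 2*D**2*(-3 + D)/9)
sqrt(P(47) + C) = sqrt((1 - 2/9*47**3 - 1/9*47 + (2/3)*47**2) + 1128) = sqrt((1 - 2/9*103823 - 47/9 + (2/3)*2209) + 1128) = sqrt((1 - 207646/9 - 47/9 + 4418/3) + 1128) = sqrt(-64810/3 + 1128) = sqrt(-61426/3) = I*sqrt(184278)/3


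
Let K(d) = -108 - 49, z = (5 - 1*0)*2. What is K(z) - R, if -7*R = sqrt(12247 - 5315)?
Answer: -157 + 2*sqrt(1733)/7 ≈ -145.11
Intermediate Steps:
R = -2*sqrt(1733)/7 (R = -sqrt(12247 - 5315)/7 = -2*sqrt(1733)/7 ≈ -11.894)
z = 10 (z = (5 + 0)*2 = 5*2 = 10)
K(d) = -157
K(z) - R = -157 - (-2)*sqrt(1733)/7 = -157 + 2*sqrt(1733)/7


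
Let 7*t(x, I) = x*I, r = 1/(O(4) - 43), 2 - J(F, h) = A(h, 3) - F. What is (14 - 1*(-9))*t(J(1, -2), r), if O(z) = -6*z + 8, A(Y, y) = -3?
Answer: -138/413 ≈ -0.33414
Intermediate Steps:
O(z) = 8 - 6*z
J(F, h) = 5 + F (J(F, h) = 2 - (-3 - F) = 2 + (3 + F) = 5 + F)
r = -1/59 (r = 1/((8 - 6*4) - 43) = 1/((8 - 24) - 43) = 1/(-16 - 43) = 1/(-59) = -1/59 ≈ -0.016949)
t(x, I) = I*x/7 (t(x, I) = (x*I)/7 = (I*x)/7 = I*x/7)
(14 - 1*(-9))*t(J(1, -2), r) = (14 - 1*(-9))*((1/7)*(-1/59)*(5 + 1)) = (14 + 9)*((1/7)*(-1/59)*6) = 23*(-6/413) = -138/413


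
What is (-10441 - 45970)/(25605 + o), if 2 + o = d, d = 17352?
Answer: -56411/42955 ≈ -1.3133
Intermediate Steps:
o = 17350 (o = -2 + 17352 = 17350)
(-10441 - 45970)/(25605 + o) = (-10441 - 45970)/(25605 + 17350) = -56411/42955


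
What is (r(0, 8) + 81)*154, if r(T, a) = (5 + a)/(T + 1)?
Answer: 14476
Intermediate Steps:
r(T, a) = (5 + a)/(1 + T)
(r(0, 8) + 81)*154 = ((5 + 8)/(1 + 0) + 81)*154 = (13/1 + 81)*154 = (1*13 + 81)*154 = (13 + 81)*154 = 94*154 = 14476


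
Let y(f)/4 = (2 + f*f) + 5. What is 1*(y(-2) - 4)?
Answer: 40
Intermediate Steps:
y(f) = 28 + 4*f**2 (y(f) = 4*((2 + f*f) + 5) = 4*((2 + f**2) + 5) = 4*(7 + f**2) = 28 + 4*f**2)
1*(y(-2) - 4) = 1*((28 + 4*(-2)**2) - 4) = 1*((28 + 4*4) - 4) = 1*((28 + 16) - 4) = 1*(44 - 4) = 1*40 = 40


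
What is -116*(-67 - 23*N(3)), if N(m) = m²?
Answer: 31784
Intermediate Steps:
-116*(-67 - 23*N(3)) = -116*(-67 - 23*3²) = -116*(-67 - 23*9) = -116*(-67 - 207) = -116*(-274) = 31784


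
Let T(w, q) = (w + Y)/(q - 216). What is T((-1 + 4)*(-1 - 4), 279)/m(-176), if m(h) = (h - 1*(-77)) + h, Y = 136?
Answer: -11/1575 ≈ -0.0069841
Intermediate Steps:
T(w, q) = (136 + w)/(-216 + q) (T(w, q) = (w + 136)/(q - 216) = (136 + w)/(-216 + q))
m(h) = 77 + 2*h (m(h) = (h + 77) + h = (77 + h) + h = 77 + 2*h)
T((-1 + 4)*(-1 - 4), 279)/m(-176) = ((136 + (-1 + 4)*(-1 - 4))/(-216 + 279))/(77 + 2*(-176)) = ((136 + 3*(-5))/63)/(77 - 352) = ((136 - 15)/63)/(-275) = ((1/63)*121)*(-1/275) = (121/63)*(-1/275) = -11/1575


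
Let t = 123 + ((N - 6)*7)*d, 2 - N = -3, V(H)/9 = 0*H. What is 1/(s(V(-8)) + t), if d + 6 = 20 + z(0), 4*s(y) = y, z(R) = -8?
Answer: 1/81 ≈ 0.012346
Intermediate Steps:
V(H) = 0 (V(H) = 9*(0*H) = 9*0 = 0)
s(y) = y/4
d = 6 (d = -6 + (20 - 8) = -6 + 12 = 6)
N = 5 (N = 2 - 1*(-3) = 2 + 3 = 5)
t = 81 (t = 123 + ((5 - 6)*7)*6 = 123 - 1*7*6 = 123 - 7*6 = 123 - 42 = 81)
1/(s(V(-8)) + t) = 1/((1/4)*0 + 81) = 1/(0 + 81) = 1/81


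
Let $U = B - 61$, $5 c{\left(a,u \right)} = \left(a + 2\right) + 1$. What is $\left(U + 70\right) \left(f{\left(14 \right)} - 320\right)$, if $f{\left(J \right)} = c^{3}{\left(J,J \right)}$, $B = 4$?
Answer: $- \frac{456131}{125} \approx -3649.0$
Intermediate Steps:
$c{\left(a,u \right)} = \frac{3}{5} + \frac{a}{5}$ ($c{\left(a,u \right)} = \frac{\left(a + 2\right) + 1}{5} = \frac{\left(2 + a\right) + 1}{5} = \frac{3 + a}{5} = \frac{3}{5} + \frac{a}{5}$)
$U = -57$ ($U = 4 - 61 = -57$)
$f{\left(J \right)} = \left(\frac{3}{5} + \frac{J}{5}\right)^{3}$
$\left(U + 70\right) \left(f{\left(14 \right)} - 320\right) = \left(-57 + 70\right) \left(\frac{\left(3 + 14\right)^{3}}{125} - 320\right) = 13 \left(\frac{17^{3}}{125} - 320\right) = 13 \left(\frac{1}{125} \cdot 4913 - 320\right) = 13 \left(\frac{4913}{125} - 320\right) = 13 \left(- \frac{35087}{125}\right) = - \frac{456131}{125}$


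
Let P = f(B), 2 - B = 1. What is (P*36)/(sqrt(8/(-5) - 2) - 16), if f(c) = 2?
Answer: -2880/649 - 108*I*sqrt(10)/649 ≈ -4.4376 - 0.52623*I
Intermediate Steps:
B = 1 (B = 2 - 1*1 = 2 - 1 = 1)
P = 2
(P*36)/(sqrt(8/(-5) - 2) - 16) = (2*36)/(sqrt(8/(-5) - 2) - 16) = 72/(sqrt(8*(-1/5) - 2) - 16) = 72/(sqrt(-8/5 - 2) - 16) = 72/(sqrt(-18/5) - 16) = 72/(3*I*sqrt(10)/5 - 16) = 72/(-16 + 3*I*sqrt(10)/5)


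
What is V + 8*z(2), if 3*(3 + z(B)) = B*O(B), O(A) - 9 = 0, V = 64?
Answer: 88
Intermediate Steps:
O(A) = 9 (O(A) = 9 + 0 = 9)
z(B) = -3 + 3*B (z(B) = -3 + (B*9)/3 = -3 + (9*B)/3 = -3 + 3*B)
V + 8*z(2) = 64 + 8*(-3 + 3*2) = 64 + 8*(-3 + 6) = 64 + 8*3 = 64 + 24 = 88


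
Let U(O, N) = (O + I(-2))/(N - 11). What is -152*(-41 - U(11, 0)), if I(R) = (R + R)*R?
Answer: 65664/11 ≈ 5969.5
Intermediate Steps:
I(R) = 2*R² (I(R) = (2*R)*R = 2*R²)
U(O, N) = (8 + O)/(-11 + N) (U(O, N) = (O + 2*(-2)²)/(N - 11) = (O + 2*4)/(-11 + N) = (O + 8)/(-11 + N) = (8 + O)/(-11 + N))
-152*(-41 - U(11, 0)) = -152*(-41 - (8 + 11)/(-11 + 0)) = -152*(-41 - 19/(-11)) = -152*(-41 - (-1)*19/11) = -152*(-41 - 1*(-19/11)) = -152*(-41 + 19/11) = -152*(-432/11) = 65664/11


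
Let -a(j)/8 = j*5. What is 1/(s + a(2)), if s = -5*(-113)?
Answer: 1/485 ≈ 0.0020619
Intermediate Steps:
a(j) = -40*j (a(j) = -8*j*5 = -40*j)
s = 565
1/(s + a(2)) = 1/(565 - 40*2) = 1/(565 - 80) = 1/485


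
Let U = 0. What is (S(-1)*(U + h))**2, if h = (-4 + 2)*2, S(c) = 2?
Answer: 64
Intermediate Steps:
h = -4 (h = -2*2 = -4)
(S(-1)*(U + h))**2 = (2*(0 - 4))**2 = (2*(-4))**2 = (-8)**2 = 64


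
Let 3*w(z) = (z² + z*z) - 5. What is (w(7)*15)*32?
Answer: 14880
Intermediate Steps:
w(z) = -5/3 + 2*z²/3 (w(z) = ((z² + z*z) - 5)/3 = ((z² + z²) - 5)/3 = (2*z² - 5)/3 = (-5 + 2*z²)/3 = -5/3 + 2*z²/3)
(w(7)*15)*32 = ((-5/3 + (⅔)*7²)*15)*32 = ((-5/3 + (⅔)*49)*15)*32 = ((-5/3 + 98/3)*15)*32 = (31*15)*32 = 465*32 = 14880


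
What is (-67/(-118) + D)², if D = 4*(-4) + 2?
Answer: 2512225/13924 ≈ 180.42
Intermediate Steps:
D = -14 (D = -16 + 2 = -14)
(-67/(-118) + D)² = (-67/(-118) - 14)² = (-67*(-1/118) - 14)² = (67/118 - 14)² = (-1585/118)² = 2512225/13924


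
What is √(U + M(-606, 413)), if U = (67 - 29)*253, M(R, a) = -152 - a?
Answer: √9049 ≈ 95.126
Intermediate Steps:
U = 9614 (U = 38*253 = 9614)
√(U + M(-606, 413)) = √(9614 + (-152 - 1*413)) = √(9614 + (-152 - 413)) = √(9614 - 565) = √9049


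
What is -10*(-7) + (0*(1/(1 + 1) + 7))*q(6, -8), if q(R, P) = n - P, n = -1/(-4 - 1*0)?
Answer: 70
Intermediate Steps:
n = ¼ (n = -1/(-4 + 0) = -1/(-4) = -1*(-¼) = ¼ ≈ 0.25000)
q(R, P) = ¼ - P
-10*(-7) + (0*(1/(1 + 1) + 7))*q(6, -8) = -10*(-7) + (0*(1/(1 + 1) + 7))*(¼ - 1*(-8)) = 70 + (0*(1/2 + 7))*(¼ + 8) = 70 + (0*(½ + 7))*(33/4) = 70 + (0*(15/2))*(33/4) = 70 + 0*(33/4) = 70 + 0 = 70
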